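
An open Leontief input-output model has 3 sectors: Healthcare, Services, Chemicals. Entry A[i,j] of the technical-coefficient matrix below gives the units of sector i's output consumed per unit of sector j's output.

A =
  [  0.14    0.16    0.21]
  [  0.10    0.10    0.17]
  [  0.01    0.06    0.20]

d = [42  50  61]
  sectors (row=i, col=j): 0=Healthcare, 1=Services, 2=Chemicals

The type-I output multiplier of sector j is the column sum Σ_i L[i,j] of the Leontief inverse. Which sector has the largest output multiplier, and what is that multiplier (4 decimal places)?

Chemicals (1.9209)

Form M = I − A:
  [  0.86   -0.16   -0.21]
  [ -0.10    0.90   -0.17]
  [ -0.01   -0.06    0.80]
Leontief inverse L = M⁻¹:
  [  1.1945    0.2366    0.3638]
  [  0.1375    1.1543    0.2814]
  [  0.0252    0.0895    1.2757]
Total output x = L · d:
  x_0 = 1.1945·42 + 0.2366·50 + 0.3638·61 = 84.1961
  x_1 = 0.1375·42 + 1.1543·50 + 0.2814·61 = 80.6549
  x_2 = 0.0252·42 + 0.0895·50 + 1.2757·61 = 83.3516
Output multipliers (column sums of L):
  Healthcare: 1.3573
  Services: 1.4805
  Chemicals: 1.9209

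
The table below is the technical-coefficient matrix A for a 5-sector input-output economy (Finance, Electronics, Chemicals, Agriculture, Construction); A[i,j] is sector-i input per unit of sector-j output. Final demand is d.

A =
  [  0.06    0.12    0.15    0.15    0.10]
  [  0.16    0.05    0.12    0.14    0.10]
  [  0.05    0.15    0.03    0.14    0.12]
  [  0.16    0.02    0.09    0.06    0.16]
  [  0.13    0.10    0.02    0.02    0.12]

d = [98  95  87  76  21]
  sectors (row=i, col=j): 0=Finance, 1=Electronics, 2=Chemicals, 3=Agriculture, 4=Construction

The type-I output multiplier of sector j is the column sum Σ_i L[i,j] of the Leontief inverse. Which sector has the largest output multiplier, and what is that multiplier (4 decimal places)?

Form M = I − A:
  [  0.94   -0.12   -0.15   -0.15   -0.10]
  [ -0.16    0.95   -0.12   -0.14   -0.10]
  [ -0.05   -0.15    0.97   -0.14   -0.12]
  [ -0.16   -0.02   -0.09    0.94   -0.16]
  [ -0.13   -0.10   -0.02   -0.02    0.88]
Leontief inverse L = M⁻¹:
  [  1.1923    0.2196    0.2410    0.2640    0.2413]
  [  0.2840    1.1529    0.2150    0.2541    0.2388]
  [  0.1703    0.2271    1.1118    0.2317    0.2389]
  [  0.2624    0.1128    0.1672    1.1533    0.2751]
  [  0.2182    0.1712    0.0891    0.0994    1.2108]
Total output x = L · d:
  x_0 = 1.1923·98 + 0.2196·95 + 0.2410·87 + 0.2640·76 + 0.2413·21 = 183.8164
  x_1 = 0.2840·98 + 1.1529·95 + 0.2150·87 + 0.2541·76 + 0.2388·21 = 180.3981
  x_2 = 0.1703·98 + 0.2271·95 + 1.1118·87 + 0.2317·76 + 0.2389·21 = 157.6016
  x_3 = 0.2624·98 + 0.1128·95 + 0.1672·87 + 1.1533·76 + 0.2751·21 = 144.4084
  x_4 = 0.2182·98 + 0.1712·95 + 0.0891·87 + 0.0994·76 + 1.2108·21 = 78.3820
Output multipliers (column sums of L):
  Finance: 2.1273
  Electronics: 1.8836
  Chemicals: 1.8242
  Agriculture: 2.0024
  Construction: 2.2050

Construction (2.2050)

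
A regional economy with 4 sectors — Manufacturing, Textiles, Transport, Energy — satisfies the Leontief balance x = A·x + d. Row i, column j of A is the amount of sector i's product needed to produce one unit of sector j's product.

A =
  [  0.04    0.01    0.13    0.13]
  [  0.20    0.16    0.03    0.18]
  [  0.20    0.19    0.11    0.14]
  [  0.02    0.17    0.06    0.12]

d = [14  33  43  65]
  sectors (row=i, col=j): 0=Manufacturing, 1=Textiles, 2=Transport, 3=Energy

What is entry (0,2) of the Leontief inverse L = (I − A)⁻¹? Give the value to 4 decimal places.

L[0,2] = 0.1786

Form M = I − A:
  [  0.96   -0.01   -0.13   -0.13]
  [ -0.20    0.84   -0.03   -0.18]
  [ -0.20   -0.19    0.89   -0.14]
  [ -0.02   -0.17   -0.06    0.88]
Leontief inverse L = M⁻¹:
  [  1.1033    0.0963    0.1786    0.2111]
  [  0.2969    1.2841    0.1085    0.3238]
  [  0.3278    0.3388    1.2037    0.3092]
  [  0.1048    0.2733    0.1071    1.2248]
Total output x = L · d:
  x_0 = 1.1033·14 + 0.0963·33 + 0.1786·43 + 0.2111·65 = 40.0265
  x_1 = 0.2969·14 + 1.2841·33 + 0.1085·43 + 0.3238·65 = 72.2390
  x_2 = 0.3278·14 + 0.3388·33 + 1.2037·43 + 0.3092·65 = 87.6283
  x_3 = 0.1048·14 + 0.2733·33 + 0.1071·43 + 1.2248·65 = 94.7032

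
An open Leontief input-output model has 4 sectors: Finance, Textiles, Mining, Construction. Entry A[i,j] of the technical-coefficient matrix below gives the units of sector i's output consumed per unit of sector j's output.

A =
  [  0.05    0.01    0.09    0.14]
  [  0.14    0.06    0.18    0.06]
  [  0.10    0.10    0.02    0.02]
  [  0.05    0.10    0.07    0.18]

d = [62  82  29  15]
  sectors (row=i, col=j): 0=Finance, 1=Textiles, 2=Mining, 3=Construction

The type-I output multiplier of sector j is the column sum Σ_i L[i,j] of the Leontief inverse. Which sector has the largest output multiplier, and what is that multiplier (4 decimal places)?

Construction (1.6179)

Form M = I − A:
  [  0.95   -0.01   -0.09   -0.14]
  [ -0.14    0.94   -0.18   -0.06]
  [ -0.10   -0.10    0.98   -0.02]
  [ -0.05   -0.10   -0.07    0.82]
Leontief inverse L = M⁻¹:
  [  1.0820    0.0447    0.1212    0.1910]
  [  0.1929    1.1029    0.2288    0.1192]
  [  0.1322    0.1201    1.0587    0.0572]
  [  0.1008    0.1475    0.1257    1.2506]
Total output x = L · d:
  x_0 = 1.0820·62 + 0.0447·82 + 0.1212·29 + 0.1910·15 = 77.1334
  x_1 = 0.1929·62 + 1.1029·82 + 0.2288·29 + 0.1192·15 = 110.8211
  x_2 = 0.1322·62 + 0.1201·82 + 1.0587·29 + 0.0572·15 = 49.6024
  x_3 = 0.1008·62 + 0.1475·82 + 0.1257·29 + 1.2506·15 = 40.7451
Output multipliers (column sums of L):
  Finance: 1.5079
  Textiles: 1.4152
  Mining: 1.5344
  Construction: 1.6179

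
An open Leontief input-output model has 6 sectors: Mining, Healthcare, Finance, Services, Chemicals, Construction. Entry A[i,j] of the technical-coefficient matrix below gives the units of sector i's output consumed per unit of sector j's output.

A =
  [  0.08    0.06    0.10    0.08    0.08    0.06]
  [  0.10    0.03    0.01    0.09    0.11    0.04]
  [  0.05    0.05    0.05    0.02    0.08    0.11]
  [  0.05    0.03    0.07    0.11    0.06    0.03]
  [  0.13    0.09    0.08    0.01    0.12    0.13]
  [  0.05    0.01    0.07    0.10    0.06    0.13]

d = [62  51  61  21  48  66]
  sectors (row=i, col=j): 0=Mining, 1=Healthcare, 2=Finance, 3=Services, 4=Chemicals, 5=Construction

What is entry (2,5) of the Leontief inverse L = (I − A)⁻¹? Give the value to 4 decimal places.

Form M = I − A:
  [  0.92   -0.06   -0.10   -0.08   -0.08   -0.06]
  [ -0.10    0.97   -0.01   -0.09   -0.11   -0.04]
  [ -0.05   -0.05    0.95   -0.02   -0.08   -0.11]
  [ -0.05   -0.03   -0.07    0.89   -0.06   -0.03]
  [ -0.13   -0.09   -0.08   -0.01    0.88   -0.13]
  [ -0.05   -0.01   -0.07   -0.10   -0.06    0.87]
Leontief inverse L = M⁻¹:
  [  1.1409    0.0976    0.1528    0.1320    0.1476    0.1291]
  [  0.1553    1.0644    0.0589    0.1357    0.1684    0.0969]
  [  0.0995    0.0786    1.0924    0.0621    0.1341    0.1708]
  [  0.0947    0.0581    0.1104    1.1506    0.1098    0.0792]
  [  0.2094    0.1370    0.1469    0.0745    1.2061    0.2221]
  [  0.1007    0.0403    0.1202    0.1515    0.1170    1.1961]
Total output x = L · d:
  x_0 = 1.1409·62 + 0.0976·51 + 0.1528·61 + 0.1320·21 + 0.1476·48 + 0.1291·66 = 103.4103
  x_1 = 0.1553·62 + 1.0644·51 + 0.0589·61 + 0.1357·21 + 0.1684·48 + 0.0969·66 = 84.8358
  x_2 = 0.0995·62 + 0.0786·51 + 1.0924·61 + 0.0621·21 + 0.1341·48 + 0.1708·66 = 95.8230
  x_3 = 0.0947·62 + 0.0581·51 + 0.1104·61 + 1.1506·21 + 0.1098·48 + 0.0792·66 = 50.2330
  x_4 = 0.2094·62 + 0.1370·51 + 0.1469·61 + 0.0745·21 + 1.2061·48 + 0.2221·66 = 103.0511
  x_5 = 0.1007·62 + 0.0403·51 + 0.1202·61 + 0.1515·21 + 0.1170·48 + 1.1961·66 = 103.3711

L[2,5] = 0.1708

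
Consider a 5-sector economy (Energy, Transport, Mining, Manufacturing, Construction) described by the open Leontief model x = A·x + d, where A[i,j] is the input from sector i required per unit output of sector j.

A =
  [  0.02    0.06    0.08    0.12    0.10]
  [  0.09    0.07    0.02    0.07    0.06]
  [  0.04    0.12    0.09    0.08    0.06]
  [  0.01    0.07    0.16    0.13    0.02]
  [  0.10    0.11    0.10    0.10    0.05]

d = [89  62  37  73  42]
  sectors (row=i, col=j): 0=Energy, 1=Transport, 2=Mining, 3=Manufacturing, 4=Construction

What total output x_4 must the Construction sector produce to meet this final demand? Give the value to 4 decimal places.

Form M = I − A:
  [  0.98   -0.06   -0.08   -0.12   -0.10]
  [ -0.09    0.93   -0.02   -0.07   -0.06]
  [ -0.04   -0.12    0.91   -0.08   -0.06]
  [ -0.01   -0.07   -0.16    0.87   -0.02]
  [ -0.10   -0.11   -0.10   -0.10    0.95]
Leontief inverse L = M⁻¹:
  [  1.0520    0.1153    0.1415    0.1824    0.1308]
  [  0.1150    1.1108    0.0657    0.1215    0.0890]
  [  0.0737    0.1741    1.1442    0.1402    0.0940]
  [  0.0380    0.1267    0.2212    1.1911    0.0510]
  [  0.1358    0.1724    0.1662    0.1734    1.0920]
Total output x = L · d:
  x_0 = 1.0520·89 + 0.1153·62 + 0.1415·37 + 0.1824·73 + 0.1308·42 = 124.8206
  x_1 = 0.1150·89 + 1.1108·62 + 0.0657·37 + 0.1215·73 + 0.0890·42 = 94.1440
  x_2 = 0.0737·89 + 0.1741·62 + 1.1442·37 + 0.1402·73 + 0.0940·42 = 73.8659
  x_3 = 0.0380·89 + 0.1267·62 + 0.2212·37 + 1.1911·73 + 0.0510·42 = 108.5124
  x_4 = 0.1358·89 + 0.1724·62 + 0.1662·37 + 0.1734·73 + 1.0920·42 = 87.4481

87.4481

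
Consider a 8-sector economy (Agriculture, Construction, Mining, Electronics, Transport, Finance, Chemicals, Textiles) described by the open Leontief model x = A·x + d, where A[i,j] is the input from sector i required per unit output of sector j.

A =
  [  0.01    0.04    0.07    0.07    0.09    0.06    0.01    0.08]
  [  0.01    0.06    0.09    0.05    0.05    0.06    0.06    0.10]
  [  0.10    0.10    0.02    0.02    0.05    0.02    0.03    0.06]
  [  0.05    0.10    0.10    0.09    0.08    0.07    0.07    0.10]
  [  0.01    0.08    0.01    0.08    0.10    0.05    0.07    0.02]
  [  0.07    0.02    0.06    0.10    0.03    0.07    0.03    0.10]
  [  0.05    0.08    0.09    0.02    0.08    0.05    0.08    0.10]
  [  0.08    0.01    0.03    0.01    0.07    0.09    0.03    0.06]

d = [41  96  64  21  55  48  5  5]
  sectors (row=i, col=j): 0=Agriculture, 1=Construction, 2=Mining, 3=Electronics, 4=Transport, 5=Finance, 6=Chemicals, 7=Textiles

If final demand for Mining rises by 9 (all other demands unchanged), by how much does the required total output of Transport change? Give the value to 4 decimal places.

Form M = I − A:
  [  0.99   -0.04   -0.07   -0.07   -0.09   -0.06   -0.01   -0.08]
  [ -0.01    0.94   -0.09   -0.05   -0.05   -0.06   -0.06   -0.10]
  [ -0.10   -0.10    0.98   -0.02   -0.05   -0.02   -0.03   -0.06]
  [ -0.05   -0.10   -0.10    0.91   -0.08   -0.07   -0.07   -0.10]
  [ -0.01   -0.08   -0.01   -0.08    0.90   -0.05   -0.07   -0.02]
  [ -0.07   -0.02   -0.06   -0.10   -0.03    0.93   -0.03   -0.10]
  [ -0.05   -0.08   -0.09   -0.02   -0.08   -0.05    0.92   -0.10]
  [ -0.08   -0.01   -0.03   -0.01   -0.07   -0.09   -0.03    0.94]
Leontief inverse L = M⁻¹:
  [  1.0509    0.0892    0.1119    0.1155    0.1452    0.1085    0.0488    0.1382]
  [  0.0579    1.1134    0.1387    0.0949    0.1097    0.1133    0.1025    0.1676]
  [  0.1301    0.1418    1.0633    0.0600    0.1021    0.0651    0.0636    0.1163]
  [  0.1115    0.1761    0.1705    1.1562    0.1647    0.1439    0.1298    0.1947]
  [  0.0450    0.1332    0.0595    0.1282    1.1576    0.0988    0.1149    0.0828]
  [  0.1176    0.0726    0.1121    0.1508    0.0925    1.1265    0.0705    0.1702]
  [  0.0999    0.1400    0.1443    0.0704    0.1496    0.1095    1.1279    0.1749]
  [  0.1132    0.0472    0.0665    0.0513    0.1184    0.1328    0.0599    1.1112]
Total output x = L · d:
  x_0 = 1.0509·41 + 0.0892·96 + 0.1119·64 + 0.1155·21 + 0.1452·55 + 0.1085·48 + 0.0488·5 + 0.1382·5 = 75.3609
  x_1 = 0.0579·41 + 1.1134·96 + 0.1387·64 + 0.0949·21 + 0.1097·55 + 0.1133·48 + 0.1025·5 + 0.1676·5 = 132.9488
  x_2 = 0.1301·41 + 0.1418·96 + 1.0633·64 + 0.0600·21 + 0.1021·55 + 0.0651·48 + 0.0636·5 + 0.1163·5 = 97.8922
  x_3 = 0.1115·41 + 0.1761·96 + 0.1705·64 + 1.1562·21 + 0.1647·55 + 0.1439·48 + 0.1298·5 + 0.1947·5 = 74.2536
  x_4 = 0.0450·41 + 0.1332·96 + 0.0595·64 + 0.1282·21 + 1.1576·55 + 0.0988·48 + 0.1149·5 + 0.0828·5 = 90.5287
  x_5 = 0.1176·41 + 0.0726·96 + 0.1121·64 + 0.1508·21 + 0.0925·55 + 1.1265·48 + 0.0705·5 + 0.1702·5 = 82.4953
  x_6 = 0.0999·41 + 0.1400·96 + 0.1443·64 + 0.0704·21 + 0.1496·55 + 0.1095·48 + 1.1279·5 + 0.1749·5 = 48.2506
  x_7 = 0.1132·41 + 0.0472·96 + 0.0665·64 + 0.0513·21 + 0.1184·55 + 0.1328·48 + 0.0599·5 + 1.1112·5 = 33.2412
Δx_4 = L[4,2] · Δd_2 = 0.0595 · 9 = 0.5352

0.5352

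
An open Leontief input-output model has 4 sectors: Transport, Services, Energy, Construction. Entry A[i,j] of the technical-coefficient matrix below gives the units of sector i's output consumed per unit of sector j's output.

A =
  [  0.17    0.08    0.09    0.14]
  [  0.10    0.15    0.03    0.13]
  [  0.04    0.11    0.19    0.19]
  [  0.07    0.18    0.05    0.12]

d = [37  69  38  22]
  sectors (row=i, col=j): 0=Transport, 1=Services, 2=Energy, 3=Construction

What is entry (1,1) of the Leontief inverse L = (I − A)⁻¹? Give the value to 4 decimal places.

L[1,1] = 1.2519

Form M = I − A:
  [  0.83   -0.08   -0.09   -0.14]
  [ -0.10    0.85   -0.03   -0.13]
  [ -0.04   -0.11    0.81   -0.19]
  [ -0.07   -0.18   -0.05    0.88]
Leontief inverse L = M⁻¹:
  [  1.2586    0.1956    0.1634    0.2644]
  [  0.1741    1.2519    0.0799    0.2299]
  [  0.1192    0.2467    1.2774    0.3312]
  [  0.1425    0.2856    0.1019    1.2232]
Total output x = L · d:
  x_0 = 1.2586·37 + 0.1956·69 + 0.1634·38 + 0.2644·22 = 72.0885
  x_1 = 0.1741·37 + 1.2519·69 + 0.0799·38 + 0.2299·22 = 100.9131
  x_2 = 0.1192·37 + 0.2467·69 + 1.2774·38 + 0.3312·22 = 77.2585
  x_3 = 0.1425·37 + 0.2856·69 + 0.1019·38 + 1.2232·22 = 55.7653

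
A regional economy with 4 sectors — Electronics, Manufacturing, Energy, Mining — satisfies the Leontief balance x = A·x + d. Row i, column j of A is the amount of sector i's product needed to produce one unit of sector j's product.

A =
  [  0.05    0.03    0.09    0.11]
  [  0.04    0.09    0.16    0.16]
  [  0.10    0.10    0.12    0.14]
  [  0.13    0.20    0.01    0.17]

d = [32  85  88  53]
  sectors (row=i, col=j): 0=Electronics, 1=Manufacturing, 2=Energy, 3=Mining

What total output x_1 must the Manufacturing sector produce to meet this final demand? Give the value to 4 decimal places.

Form M = I − A:
  [  0.95   -0.03   -0.09   -0.11]
  [ -0.04    0.91   -0.16   -0.16]
  [ -0.10   -0.10    0.88   -0.14]
  [ -0.13   -0.20   -0.01    0.83]
Leontief inverse L = M⁻¹:
  [  1.0955    0.0911    0.1307    0.1848]
  [  0.1133    1.1903    0.2312    0.2835]
  [  0.1693    0.1939    1.1919    0.2609]
  [  0.2009    0.3034    0.0906    1.3052]
Total output x = L · d:
  x_0 = 1.0955·32 + 0.0911·85 + 0.1307·88 + 0.1848·53 = 64.0954
  x_1 = 0.1133·32 + 1.1903·85 + 0.2312·88 + 0.2835·53 = 140.1761
  x_2 = 0.1693·32 + 0.1939·85 + 1.1919·88 + 0.2609·53 = 140.6118
  x_3 = 0.2009·32 + 0.3034·85 + 0.0906·88 + 1.3052·53 = 109.3659

140.1761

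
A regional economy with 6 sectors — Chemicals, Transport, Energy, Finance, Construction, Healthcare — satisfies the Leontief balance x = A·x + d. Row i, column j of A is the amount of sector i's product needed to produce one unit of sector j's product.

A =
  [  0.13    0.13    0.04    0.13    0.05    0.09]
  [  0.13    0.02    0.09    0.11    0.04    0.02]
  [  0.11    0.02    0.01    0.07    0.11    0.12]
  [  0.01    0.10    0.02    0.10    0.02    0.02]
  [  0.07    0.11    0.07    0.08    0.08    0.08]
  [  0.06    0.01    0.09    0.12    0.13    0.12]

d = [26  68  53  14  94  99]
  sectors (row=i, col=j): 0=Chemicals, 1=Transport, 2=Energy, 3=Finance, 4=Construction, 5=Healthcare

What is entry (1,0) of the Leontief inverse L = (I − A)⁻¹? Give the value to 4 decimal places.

L[1,0] = 0.1905

Form M = I − A:
  [  0.87   -0.13   -0.04   -0.13   -0.05   -0.09]
  [ -0.13    0.98   -0.09   -0.11   -0.04   -0.02]
  [ -0.11   -0.02    0.99   -0.07   -0.11   -0.12]
  [ -0.01   -0.10   -0.02    0.90   -0.02   -0.02]
  [ -0.07   -0.11   -0.07   -0.08    0.92   -0.08]
  [ -0.06   -0.01   -0.09   -0.12   -0.13    0.88]
Leontief inverse L = M⁻¹:
  [  1.2142    0.2017    0.0945    0.2385    0.1135    0.1574]
  [  0.1905    1.0776    0.1221    0.1861    0.0861    0.0727]
  [  0.1736    0.0813    1.0562    0.1565    0.1684    0.1825]
  [  0.0446    0.1292    0.0438    1.1465    0.0444    0.0436]
  [  0.1436    0.1683    0.1181    0.1708    1.1400    0.1421]
  [  0.1300    0.0768    0.1393    0.2159    0.2004    1.1935]
Total output x = L · d:
  x_0 = 1.2142·26 + 0.2017·68 + 0.0945·53 + 0.2385·14 + 0.1135·94 + 0.1574·99 = 79.8844
  x_1 = 0.1905·26 + 1.0776·68 + 0.1221·53 + 0.1861·14 + 0.0861·94 + 0.0727·99 = 102.5976
  x_2 = 0.1736·26 + 0.0813·68 + 1.0562·53 + 0.1565·14 + 0.1684·94 + 0.1825·99 = 102.1128
  x_3 = 0.0446·26 + 0.1292·68 + 0.0438·53 + 1.1465·14 + 0.0444·94 + 0.0436·99 = 36.8022
  x_4 = 0.1436·26 + 0.1683·68 + 0.1181·53 + 0.1708·14 + 1.1400·94 + 0.1421·99 = 145.0543
  x_5 = 0.1300·26 + 0.0768·68 + 0.1393·53 + 0.2159·14 + 0.2004·94 + 1.1935·99 = 156.0029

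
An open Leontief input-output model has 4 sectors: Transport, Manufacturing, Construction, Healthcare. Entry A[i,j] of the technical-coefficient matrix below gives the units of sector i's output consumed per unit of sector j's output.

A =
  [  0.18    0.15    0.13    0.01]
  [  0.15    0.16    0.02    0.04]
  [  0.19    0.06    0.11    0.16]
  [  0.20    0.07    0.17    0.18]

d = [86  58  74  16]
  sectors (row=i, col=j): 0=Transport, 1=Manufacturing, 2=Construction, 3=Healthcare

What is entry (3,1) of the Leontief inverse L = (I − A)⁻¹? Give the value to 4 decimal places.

Form M = I − A:
  [  0.82   -0.15   -0.13   -0.01]
  [ -0.15    0.84   -0.02   -0.04]
  [ -0.19   -0.06    0.89   -0.16]
  [ -0.20   -0.07   -0.17    0.82]
Leontief inverse L = M⁻¹:
  [  1.3338    0.2594    0.2142    0.0707]
  [  0.2675    1.2508    0.0825    0.0804]
  [  0.3795    0.1769    1.2314    0.2535]
  [  0.4268    0.2067    0.3146    1.2962]
Total output x = L · d:
  x_0 = 1.3338·86 + 0.2594·58 + 0.2142·74 + 0.0707·16 = 146.7321
  x_1 = 0.2675·86 + 1.2508·58 + 0.0825·74 + 0.0804·16 = 102.9524
  x_2 = 0.3795·86 + 0.1769·58 + 1.2314·74 + 0.2535·16 = 138.0794
  x_3 = 0.4268·86 + 0.2067·58 + 0.3146·74 + 1.2962·16 = 92.7154

L[3,1] = 0.2067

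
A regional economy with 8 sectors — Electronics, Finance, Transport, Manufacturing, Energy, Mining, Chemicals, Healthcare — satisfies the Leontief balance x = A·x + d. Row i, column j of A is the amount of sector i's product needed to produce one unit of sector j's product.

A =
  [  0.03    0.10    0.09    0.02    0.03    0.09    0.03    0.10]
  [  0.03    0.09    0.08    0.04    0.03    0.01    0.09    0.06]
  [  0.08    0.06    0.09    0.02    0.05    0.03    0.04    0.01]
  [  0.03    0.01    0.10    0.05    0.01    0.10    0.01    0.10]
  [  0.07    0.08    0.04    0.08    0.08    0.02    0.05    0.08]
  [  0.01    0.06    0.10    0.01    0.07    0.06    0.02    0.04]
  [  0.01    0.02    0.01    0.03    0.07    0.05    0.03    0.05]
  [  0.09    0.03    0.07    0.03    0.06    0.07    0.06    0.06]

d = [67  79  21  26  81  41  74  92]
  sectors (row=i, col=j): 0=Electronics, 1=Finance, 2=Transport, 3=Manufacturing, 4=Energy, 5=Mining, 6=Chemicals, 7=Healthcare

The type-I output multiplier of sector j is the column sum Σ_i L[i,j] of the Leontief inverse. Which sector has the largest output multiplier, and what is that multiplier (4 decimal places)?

Form M = I − A:
  [  0.97   -0.10   -0.09   -0.02   -0.03   -0.09   -0.03   -0.10]
  [ -0.03    0.91   -0.08   -0.04   -0.03   -0.01   -0.09   -0.06]
  [ -0.08   -0.06    0.91   -0.02   -0.05   -0.03   -0.04   -0.01]
  [ -0.03   -0.01   -0.10    0.95   -0.01   -0.10   -0.01   -0.10]
  [ -0.07   -0.08   -0.04   -0.08    0.92   -0.02   -0.05   -0.08]
  [ -0.01   -0.06   -0.10   -0.01   -0.07    0.94   -0.02   -0.04]
  [ -0.01   -0.02   -0.01   -0.03   -0.07   -0.05    0.97   -0.05]
  [ -0.09   -0.03   -0.07   -0.03   -0.06   -0.07   -0.06    0.94]
Leontief inverse L = M⁻¹:
  [  1.0705    0.1496    0.1536    0.0464    0.0733    0.1300    0.0693    0.1455]
  [  0.0635    1.1299    0.1297    0.0648    0.0661    0.0446    0.1234    0.1012]
  [  0.1101    0.1020    1.1382    0.0418    0.0823    0.0614    0.0687    0.0480]
  [  0.0654    0.0478    0.1565    1.0702    0.0462    0.1388    0.0377    0.1374]
  [  0.1112    0.1297    0.1028    0.1123    1.1222    0.0660    0.0885    0.1362]
  [  0.0422    0.0990    0.1467    0.0322    0.1042    1.0874    0.0492    0.0736]
  [  0.0323    0.0459    0.0424    0.0480    0.0960    0.0738    1.0498    0.0791]
  [  0.1271    0.0781    0.1288    0.0564    0.1022    0.1128    0.0932    1.1082]
Total output x = L · d:
  x_0 = 1.0705·67 + 0.1496·79 + 0.1536·21 + 0.0464·26 + 0.0733·81 + 0.1300·41 + 0.0693·74 + 0.1455·92 = 117.7454
  x_1 = 0.0635·67 + 1.1299·79 + 0.1297·21 + 0.0648·26 + 0.0661·81 + 0.0446·41 + 0.1234·74 + 0.1012·92 = 123.5581
  x_2 = 0.1101·67 + 0.1020·79 + 1.1382·21 + 0.0418·26 + 0.0823·81 + 0.0614·41 + 0.0687·74 + 0.0480·92 = 59.1012
  x_3 = 0.0654·67 + 0.0478·79 + 0.1565·21 + 1.0702·26 + 0.0462·81 + 0.1388·41 + 0.0377·74 + 0.1374·92 = 64.1375
  x_4 = 0.1112·67 + 0.1297·79 + 0.1028·21 + 0.1123·26 + 1.1222·81 + 0.0660·41 + 0.0885·74 + 0.1362·92 = 135.4511
  x_5 = 0.0422·67 + 0.0990·79 + 0.1467·21 + 0.0322·26 + 0.1042·81 + 1.0874·41 + 0.0492·74 + 0.0736·92 = 78.0023
  x_6 = 0.0323·67 + 0.0459·79 + 0.0424·21 + 0.0480·26 + 0.0960·81 + 0.0738·41 + 1.0498·74 + 0.0791·92 = 103.6865
  x_7 = 0.1271·67 + 0.0781·79 + 0.1288·21 + 0.0564·26 + 0.1022·81 + 0.1128·41 + 0.0932·74 + 1.1082·92 = 140.6101
Output multipliers (column sums of L):
  Electronics: 1.6222
  Finance: 1.7820
  Transport: 1.9987
  Manufacturing: 1.4721
  Energy: 1.6925
  Mining: 1.7148
  Chemicals: 1.5798
  Healthcare: 1.8291

Transport (1.9987)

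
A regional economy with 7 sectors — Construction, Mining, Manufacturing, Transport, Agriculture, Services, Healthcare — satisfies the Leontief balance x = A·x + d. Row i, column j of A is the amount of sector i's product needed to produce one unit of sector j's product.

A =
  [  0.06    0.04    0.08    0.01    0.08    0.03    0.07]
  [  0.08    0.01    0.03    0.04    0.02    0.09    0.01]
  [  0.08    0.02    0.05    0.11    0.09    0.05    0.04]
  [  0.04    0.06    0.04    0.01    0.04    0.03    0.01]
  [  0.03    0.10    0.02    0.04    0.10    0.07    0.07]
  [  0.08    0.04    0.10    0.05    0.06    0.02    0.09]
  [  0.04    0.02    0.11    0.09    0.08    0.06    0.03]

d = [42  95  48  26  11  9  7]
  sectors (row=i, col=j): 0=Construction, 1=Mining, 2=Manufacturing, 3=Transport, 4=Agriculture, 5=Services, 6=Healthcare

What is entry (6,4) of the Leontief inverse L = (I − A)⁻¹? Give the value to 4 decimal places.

Form M = I − A:
  [  0.94   -0.04   -0.08   -0.01   -0.08   -0.03   -0.07]
  [ -0.08    0.99   -0.03   -0.04   -0.02   -0.09   -0.01]
  [ -0.08   -0.02    0.95   -0.11   -0.09   -0.05   -0.04]
  [ -0.04   -0.06   -0.04    0.99   -0.04   -0.03   -0.01]
  [ -0.03   -0.10   -0.02   -0.04    0.90   -0.07   -0.07]
  [ -0.08   -0.04   -0.10   -0.05   -0.06    0.98   -0.09]
  [ -0.04   -0.02   -0.11   -0.09   -0.08   -0.06    0.97]
Leontief inverse L = M⁻¹:
  [  1.0948    0.0665    0.1169    0.0440    0.1254    0.0620    0.0998]
  [  0.1078    1.0296    0.0607    0.0602    0.0516    0.1086    0.0353]
  [  0.1180    0.0542    1.0904    0.1410    0.1390    0.0830    0.0732]
  [  0.0628    0.0752    0.0608    1.0282    0.0648    0.0497    0.0277]
  [  0.0695    0.1306    0.0604    0.0737    1.1458    0.1076    0.1023]
  [  0.1206    0.0696    0.1438    0.0890    0.1119    1.0560    0.1223]
  [  0.0798    0.0522    0.1492    0.1260    0.1294    0.0930    1.0626]
Total output x = L · d:
  x_0 = 1.0948·42 + 0.0665·95 + 0.1169·48 + 0.0440·26 + 0.1254·11 + 0.0620·9 + 0.0998·7 = 61.6857
  x_1 = 0.1078·42 + 1.0296·95 + 0.0607·48 + 0.0602·26 + 0.0516·11 + 0.1086·9 + 0.0353·7 = 108.6160
  x_2 = 0.1180·42 + 0.0542·95 + 1.0904·48 + 0.1410·26 + 0.1390·11 + 0.0830·9 + 0.0732·7 = 68.8991
  x_3 = 0.0628·42 + 0.0752·95 + 0.0608·48 + 1.0282·26 + 0.0648·11 + 0.0497·9 + 0.0277·7 = 40.7844
  x_4 = 0.0695·42 + 0.1306·95 + 0.0604·48 + 0.0737·26 + 1.1458·11 + 0.1076·9 + 0.1023·7 = 34.4296
  x_5 = 0.1206·42 + 0.0696·95 + 0.1438·48 + 0.0890·26 + 0.1119·11 + 1.0560·9 + 0.1223·7 = 32.4842
  x_6 = 0.0798·42 + 0.0522·95 + 0.1492·48 + 0.1260·26 + 0.1294·11 + 0.0930·9 + 1.0626·7 = 28.4460

L[6,4] = 0.1294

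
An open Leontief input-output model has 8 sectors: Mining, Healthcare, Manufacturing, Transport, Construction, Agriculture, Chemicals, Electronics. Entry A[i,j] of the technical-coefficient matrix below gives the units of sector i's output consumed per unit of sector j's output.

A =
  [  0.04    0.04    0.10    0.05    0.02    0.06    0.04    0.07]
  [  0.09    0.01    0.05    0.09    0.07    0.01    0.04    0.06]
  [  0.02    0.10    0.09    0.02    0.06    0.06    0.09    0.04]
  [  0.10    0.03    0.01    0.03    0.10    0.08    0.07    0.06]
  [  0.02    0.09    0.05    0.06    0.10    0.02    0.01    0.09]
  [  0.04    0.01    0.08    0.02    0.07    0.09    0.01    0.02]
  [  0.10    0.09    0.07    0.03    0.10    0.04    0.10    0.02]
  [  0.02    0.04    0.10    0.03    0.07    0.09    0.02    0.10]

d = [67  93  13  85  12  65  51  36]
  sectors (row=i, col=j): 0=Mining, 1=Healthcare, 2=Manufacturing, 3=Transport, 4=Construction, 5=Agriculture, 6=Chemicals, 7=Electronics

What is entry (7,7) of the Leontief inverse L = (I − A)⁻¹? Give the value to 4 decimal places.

L[7,7] = 1.1501

Form M = I − A:
  [  0.96   -0.04   -0.10   -0.05   -0.02   -0.06   -0.04   -0.07]
  [ -0.09    0.99   -0.05   -0.09   -0.07   -0.01   -0.04   -0.06]
  [ -0.02   -0.10    0.91   -0.02   -0.06   -0.06   -0.09   -0.04]
  [ -0.10   -0.03   -0.01    0.97   -0.10   -0.08   -0.07   -0.06]
  [ -0.02   -0.09   -0.05   -0.06    0.90   -0.02   -0.01   -0.09]
  [ -0.04   -0.01   -0.08   -0.02   -0.07    0.91   -0.01   -0.02]
  [ -0.10   -0.09   -0.07   -0.03   -0.10   -0.04    0.90   -0.02]
  [ -0.02   -0.04   -0.10   -0.03   -0.07   -0.09   -0.02    0.90]
Leontief inverse L = M⁻¹:
  [  1.0771    0.0811    0.1555    0.0790    0.0750    0.1053    0.0777    0.1129]
  [  0.1286    1.0527    0.1028    0.1211    0.1262    0.0543    0.0766    0.1084]
  [  0.0667    0.1489    1.1511    0.0578    0.1260    0.1044    0.1337    0.0880]
  [  0.1417    0.0755    0.0720    1.0661    0.1626    0.1279    0.1055    0.1118]
  [  0.0587    0.1315    0.1030    0.0962    1.1609    0.0621    0.0430    0.1428]
  [  0.0652    0.0435    0.1238    0.0429    0.1134    1.1249    0.0355    0.0535]
  [  0.1531    0.1468    0.1400    0.0749    0.1731    0.0895    1.1489    0.0778]
  [  0.0563    0.0855    0.1618    0.0625    0.1322    0.1399    0.0559    1.1501]
Total output x = L · d:
  x_0 = 1.0771·67 + 0.0811·93 + 0.1555·13 + 0.0790·85 + 0.0750·12 + 0.1053·65 + 0.0777·51 + 0.1129·36 = 104.2178
  x_1 = 0.1286·67 + 1.0527·93 + 0.1028·13 + 0.1211·85 + 0.1262·12 + 0.0543·65 + 0.0766·51 + 0.1084·36 = 130.9981
  x_2 = 0.0667·67 + 0.1489·93 + 1.1511·13 + 0.0578·85 + 0.1260·12 + 0.1044·65 + 0.1337·51 + 0.0880·36 = 56.4827
  x_3 = 0.1417·67 + 0.0755·93 + 0.0720·13 + 1.0661·85 + 0.1626·12 + 0.1279·65 + 0.1055·51 + 0.1118·36 = 127.7397
  x_4 = 0.0587·67 + 0.1315·93 + 0.1030·13 + 0.0962·85 + 1.1609·12 + 0.0621·65 + 0.0430·51 + 0.1428·36 = 50.9794
  x_5 = 0.0652·67 + 0.0435·93 + 0.1238·13 + 0.0429·85 + 0.1134·12 + 1.1249·65 + 0.0355·51 + 0.0535·36 = 91.8859
  x_6 = 0.1531·67 + 0.1468·93 + 0.1400·13 + 0.0749·85 + 0.1731·12 + 0.0895·65 + 1.1489·51 + 0.0778·36 = 101.3917
  x_7 = 0.0563·67 + 0.0855·93 + 0.1618·13 + 0.0625·85 + 0.1322·12 + 0.1399·65 + 0.0559·51 + 1.1501·36 = 74.0787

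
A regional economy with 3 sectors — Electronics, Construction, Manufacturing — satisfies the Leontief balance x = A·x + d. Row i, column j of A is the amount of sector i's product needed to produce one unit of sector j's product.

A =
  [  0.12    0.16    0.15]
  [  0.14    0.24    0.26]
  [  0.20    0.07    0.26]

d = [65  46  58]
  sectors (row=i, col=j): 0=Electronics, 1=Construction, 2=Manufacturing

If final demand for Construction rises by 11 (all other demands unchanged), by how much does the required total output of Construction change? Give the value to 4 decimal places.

Form M = I − A:
  [  0.88   -0.16   -0.15]
  [ -0.14    0.76   -0.26]
  [ -0.20   -0.07    0.74]
Leontief inverse L = M⁻¹:
  [  1.2664    0.3000    0.3621]
  [  0.3621    1.4456    0.5813]
  [  0.3765    0.2178    1.5042]
Total output x = L · d:
  x_0 = 1.2664·65 + 0.3000·46 + 0.3621·58 = 117.1135
  x_1 = 0.3621·65 + 1.4456·46 + 0.5813·58 = 123.7465
  x_2 = 0.3765·65 + 0.2178·46 + 1.5042·58 = 121.7364
Δx_1 = L[1,1] · Δd_1 = 1.4456 · 11 = 15.9011

15.9011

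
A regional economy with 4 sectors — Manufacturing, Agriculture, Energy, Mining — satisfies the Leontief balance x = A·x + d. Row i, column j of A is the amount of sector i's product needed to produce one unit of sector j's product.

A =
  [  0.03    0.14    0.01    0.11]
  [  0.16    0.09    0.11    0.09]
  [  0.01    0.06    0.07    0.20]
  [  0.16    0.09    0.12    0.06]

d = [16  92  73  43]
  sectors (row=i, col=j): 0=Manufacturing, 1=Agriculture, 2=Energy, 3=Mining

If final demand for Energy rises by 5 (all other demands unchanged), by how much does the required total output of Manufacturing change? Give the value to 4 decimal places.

Form M = I − A:
  [  0.97   -0.14   -0.01   -0.11]
  [ -0.16    0.91   -0.11   -0.09]
  [ -0.01   -0.06    0.93   -0.20]
  [ -0.16   -0.09   -0.12    0.94]
Leontief inverse L = M⁻¹:
  [  1.0881    0.1864    0.0540    0.1567]
  [  0.2214    1.1606    0.1618    0.1714]
  [  0.0724    0.1106    1.1224    0.2579]
  [  0.2156    0.1570    0.1680    1.1398]
Total output x = L · d:
  x_0 = 1.0881·16 + 0.1864·92 + 0.0540·73 + 0.1567·43 = 45.2387
  x_1 = 0.2214·16 + 1.1606·92 + 0.1618·73 + 0.1714·43 = 129.4976
  x_2 = 0.0724·16 + 0.1106·92 + 1.1224·73 + 0.2579·43 = 104.3607
  x_3 = 0.2156·16 + 0.1570·92 + 0.1680·73 + 1.1398·43 = 79.1662
Δx_0 = L[0,2] · Δd_2 = 0.0540 · 5 = 0.2698

0.2698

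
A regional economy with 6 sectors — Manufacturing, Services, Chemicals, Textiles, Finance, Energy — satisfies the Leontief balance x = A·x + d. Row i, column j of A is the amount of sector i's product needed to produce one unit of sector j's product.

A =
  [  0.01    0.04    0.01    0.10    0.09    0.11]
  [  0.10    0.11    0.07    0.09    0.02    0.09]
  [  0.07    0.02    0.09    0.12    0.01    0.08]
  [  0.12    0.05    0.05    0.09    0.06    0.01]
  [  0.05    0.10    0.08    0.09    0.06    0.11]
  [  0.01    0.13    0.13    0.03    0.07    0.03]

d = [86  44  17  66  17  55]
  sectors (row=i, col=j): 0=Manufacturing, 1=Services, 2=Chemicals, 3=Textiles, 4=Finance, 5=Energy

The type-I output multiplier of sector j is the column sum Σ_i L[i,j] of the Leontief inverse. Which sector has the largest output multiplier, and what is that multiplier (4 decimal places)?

Form M = I − A:
  [  0.99   -0.04   -0.01   -0.10   -0.09   -0.11]
  [ -0.10    0.89   -0.07   -0.09   -0.02   -0.09]
  [ -0.07   -0.02    0.91   -0.12   -0.01   -0.08]
  [ -0.12   -0.05   -0.05    0.91   -0.06   -0.01]
  [ -0.05   -0.10   -0.08   -0.09    0.94   -0.11]
  [ -0.01   -0.13   -0.13   -0.03   -0.07    0.97]
Leontief inverse L = M⁻¹:
  [  1.0494    0.0924    0.0589    0.1493    0.1236    0.1480]
  [  0.1511    1.1703    0.1266    0.1599    0.0617    0.1448]
  [  0.1115    0.0628    1.1355    0.1765    0.0442    0.1190]
  [  0.1603    0.0928    0.0886    1.1487    0.0958    0.0568]
  [  0.1036    0.1648    0.1431    0.1609    1.1014    0.1654]
  [  0.0584    0.1810    0.1828    0.0938    0.0979    1.0815]
Total output x = L · d:
  x_0 = 1.0494·86 + 0.0924·44 + 0.0589·17 + 0.1493·66 + 0.1236·17 + 0.1480·55 = 115.4131
  x_1 = 0.1511·86 + 1.1703·44 + 0.1266·17 + 0.1599·66 + 0.0617·17 + 0.1448·55 = 86.2103
  x_2 = 0.1115·86 + 0.0628·44 + 1.1355·17 + 0.1765·66 + 0.0442·17 + 0.1190·55 = 50.5944
  x_3 = 0.1603·86 + 0.0928·44 + 0.0886·17 + 1.1487·66 + 0.0958·17 + 0.0568·55 = 99.9408
  x_4 = 0.1036·86 + 0.1648·44 + 0.1431·17 + 0.1609·66 + 1.1014·17 + 0.1654·55 = 57.0335
  x_5 = 0.0584·86 + 0.1810·44 + 0.1828·17 + 0.0938·66 + 0.0979·17 + 1.0815·55 = 83.4323
Output multipliers (column sums of L):
  Manufacturing: 1.6343
  Services: 1.7641
  Chemicals: 1.7355
  Textiles: 1.8892
  Finance: 1.5246
  Energy: 1.7154

Textiles (1.8892)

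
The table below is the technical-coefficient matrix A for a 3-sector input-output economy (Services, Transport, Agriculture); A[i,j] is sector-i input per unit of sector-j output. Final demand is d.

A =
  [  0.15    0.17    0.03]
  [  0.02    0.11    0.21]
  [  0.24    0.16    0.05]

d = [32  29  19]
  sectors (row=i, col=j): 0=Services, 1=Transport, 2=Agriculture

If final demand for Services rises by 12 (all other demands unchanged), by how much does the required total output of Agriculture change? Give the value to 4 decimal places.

Form M = I − A:
  [  0.85   -0.17   -0.03]
  [ -0.02    0.89   -0.21]
  [ -0.24   -0.16    0.95]
Leontief inverse L = M⁻¹:
  [  1.2085    0.2475    0.0929]
  [  0.1033    1.1913    0.2666]
  [  0.3227    0.2632    1.1210]
Total output x = L · d:
  x_0 = 1.2085·32 + 0.2475·29 + 0.0929·19 = 47.6161
  x_1 = 0.1033·32 + 1.1913·29 + 0.2666·19 = 42.9173
  x_2 = 0.3227·32 + 0.2632·29 + 1.1210·19 = 39.2575
Δx_2 = L[2,0] · Δd_0 = 0.3227 · 12 = 3.8725

3.8725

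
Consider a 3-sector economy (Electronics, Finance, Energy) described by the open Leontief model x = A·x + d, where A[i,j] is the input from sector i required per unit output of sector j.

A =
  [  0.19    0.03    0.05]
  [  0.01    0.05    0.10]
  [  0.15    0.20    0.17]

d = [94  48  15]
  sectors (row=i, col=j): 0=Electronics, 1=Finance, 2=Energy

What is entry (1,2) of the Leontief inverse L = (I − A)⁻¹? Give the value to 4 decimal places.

Form M = I − A:
  [  0.81   -0.03   -0.05]
  [ -0.01    0.95   -0.10]
  [ -0.15   -0.20    0.83]
Leontief inverse L = M⁻¹:
  [  1.2505    0.0568    0.0822]
  [  0.0379    1.0817    0.1326]
  [  0.2351    0.2709    1.2516]
Total output x = L · d:
  x_0 = 1.2505·94 + 0.0568·48 + 0.0822·15 = 121.5041
  x_1 = 0.0379·94 + 1.0817·48 + 0.1326·15 = 57.4770
  x_2 = 0.2351·94 + 0.2709·48 + 1.2516·15 = 53.8807

L[1,2] = 0.1326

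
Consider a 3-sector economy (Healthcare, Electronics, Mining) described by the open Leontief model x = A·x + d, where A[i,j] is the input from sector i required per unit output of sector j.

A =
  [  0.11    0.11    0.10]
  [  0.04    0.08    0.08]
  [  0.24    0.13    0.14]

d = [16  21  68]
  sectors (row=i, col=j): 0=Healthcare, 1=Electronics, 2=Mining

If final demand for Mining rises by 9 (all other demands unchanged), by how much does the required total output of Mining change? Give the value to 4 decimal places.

Form M = I − A:
  [  0.89   -0.11   -0.10]
  [ -0.04    0.92   -0.08]
  [ -0.24   -0.13    0.86]
Leontief inverse L = M⁻¹:
  [  1.1716    0.1615    0.1513]
  [  0.0804    1.1125    0.1128]
  [  0.3391    0.2132    1.2221]
Total output x = L · d:
  x_0 = 1.1716·16 + 0.1615·21 + 0.1513·68 = 32.4224
  x_1 = 0.0804·16 + 1.1125·21 + 0.1128·68 = 32.3231
  x_2 = 0.3391·16 + 0.2132·21 + 1.2221·68 = 93.0039
Δx_2 = L[2,2] · Δd_2 = 1.2221 · 9 = 10.9985

10.9985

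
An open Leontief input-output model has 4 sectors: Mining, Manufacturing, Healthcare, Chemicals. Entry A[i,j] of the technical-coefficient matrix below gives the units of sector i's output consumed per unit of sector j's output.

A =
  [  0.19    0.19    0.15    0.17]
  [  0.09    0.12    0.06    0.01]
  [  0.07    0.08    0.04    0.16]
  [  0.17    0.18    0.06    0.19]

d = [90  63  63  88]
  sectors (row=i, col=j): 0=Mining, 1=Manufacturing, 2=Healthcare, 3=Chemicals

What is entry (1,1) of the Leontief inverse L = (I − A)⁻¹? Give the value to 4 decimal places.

L[1,1] = 1.1932

Form M = I − A:
  [  0.81   -0.19   -0.15   -0.17]
  [ -0.09    0.88   -0.06   -0.01]
  [ -0.07   -0.08    0.96   -0.16]
  [ -0.17   -0.18   -0.06    0.81]
Leontief inverse L = M⁻¹:
  [  1.3727    0.3905    0.2604    0.3444]
  [  0.1557    1.1932    0.1031    0.0678]
  [  0.1689    0.1881    1.0957    0.2542]
  [  0.3352    0.3611    0.1587    1.3407]
Total output x = L · d:
  x_0 = 1.3727·90 + 0.3905·63 + 0.2604·63 + 0.3444·88 = 194.8585
  x_1 = 0.1557·90 + 1.1932·63 + 0.1031·63 + 0.0678·88 = 101.6518
  x_2 = 0.1689·90 + 0.1881·63 + 1.0957·63 + 0.2542·88 = 118.4547
  x_3 = 0.3352·90 + 0.3611·63 + 0.1587·63 + 1.3407·88 = 180.9019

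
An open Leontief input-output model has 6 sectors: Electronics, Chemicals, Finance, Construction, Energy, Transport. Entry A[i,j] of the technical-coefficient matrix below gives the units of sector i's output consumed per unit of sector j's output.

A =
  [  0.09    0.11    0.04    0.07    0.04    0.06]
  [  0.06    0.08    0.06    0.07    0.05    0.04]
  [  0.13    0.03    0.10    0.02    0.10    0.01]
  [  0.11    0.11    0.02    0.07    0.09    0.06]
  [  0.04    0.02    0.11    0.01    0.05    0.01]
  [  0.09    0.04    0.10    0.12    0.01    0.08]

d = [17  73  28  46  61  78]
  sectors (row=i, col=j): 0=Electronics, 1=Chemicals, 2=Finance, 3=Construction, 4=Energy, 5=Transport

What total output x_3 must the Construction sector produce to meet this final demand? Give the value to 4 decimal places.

Form M = I − A:
  [  0.91   -0.11   -0.04   -0.07   -0.04   -0.06]
  [ -0.06    0.92   -0.06   -0.07   -0.05   -0.04]
  [ -0.13   -0.03    0.90   -0.02   -0.10   -0.01]
  [ -0.11   -0.11   -0.02    0.93   -0.09   -0.06]
  [ -0.04   -0.02   -0.11   -0.01    0.95   -0.01]
  [ -0.09   -0.04   -0.10   -0.12   -0.01    0.92]
Leontief inverse L = M⁻¹:
  [  1.1473    0.1590    0.0836    0.1127    0.0771    0.0908]
  [  0.1108    1.1205    0.0995    0.1041    0.0847    0.0647]
  [  0.1834    0.0695    1.1453    0.0493    0.1369    0.0321]
  [  0.1704    0.1628    0.0694    1.1152    0.1297    0.0931]
  [  0.0753    0.0410    0.1405    0.0261    1.0755    0.0216]
  [  0.1600    0.0935    0.1476    0.1667    0.0547    1.1145]
Total output x = L · d:
  x_0 = 1.1473·17 + 0.1590·73 + 0.0836·28 + 0.1127·46 + 0.0771·61 + 0.0908·78 = 50.4246
  x_1 = 0.1108·17 + 1.1205·73 + 0.0995·28 + 0.1041·46 + 0.0847·61 + 0.0647·78 = 101.4702
  x_2 = 0.1834·17 + 0.0695·73 + 1.1453·28 + 0.0493·46 + 0.1369·61 + 0.0321·78 = 53.3886
  x_3 = 0.1704·17 + 0.1628·73 + 0.0694·28 + 1.1152·46 + 0.1297·61 + 0.0931·78 = 83.2004
  x_4 = 0.0753·17 + 0.0410·73 + 0.1405·28 + 0.0261·46 + 1.0755·61 + 0.0216·78 = 76.7024
  x_5 = 0.1600·17 + 0.0935·73 + 0.1476·28 + 0.1667·46 + 0.0547·61 + 1.1145·78 = 111.6163

83.2004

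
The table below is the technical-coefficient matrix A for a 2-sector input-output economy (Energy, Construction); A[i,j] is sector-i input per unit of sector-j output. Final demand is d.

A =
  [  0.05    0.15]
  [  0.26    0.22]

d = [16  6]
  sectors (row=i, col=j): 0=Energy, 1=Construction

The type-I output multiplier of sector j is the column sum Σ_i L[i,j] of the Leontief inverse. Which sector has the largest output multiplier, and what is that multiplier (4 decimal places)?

Construction (1.5670)

Form M = I − A:
  [  0.95   -0.15]
  [ -0.26    0.78]
Leontief inverse L = M⁻¹:
  [  1.1111    0.2137]
  [  0.3704    1.3533]
Total output x = L · d:
  x_0 = 1.1111·16 + 0.2137·6 = 19.0598
  x_1 = 0.3704·16 + 1.3533·6 = 14.0456
Output multipliers (column sums of L):
  Energy: 1.4815
  Construction: 1.5670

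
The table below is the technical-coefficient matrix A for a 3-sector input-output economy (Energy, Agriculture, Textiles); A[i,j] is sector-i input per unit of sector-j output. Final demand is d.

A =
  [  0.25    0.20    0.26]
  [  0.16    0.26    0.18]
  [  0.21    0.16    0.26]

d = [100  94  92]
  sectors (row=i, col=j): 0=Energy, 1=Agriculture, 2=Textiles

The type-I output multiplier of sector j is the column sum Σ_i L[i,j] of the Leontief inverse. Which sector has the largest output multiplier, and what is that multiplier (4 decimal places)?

Form M = I − A:
  [  0.75   -0.20   -0.26]
  [ -0.16    0.74   -0.18]
  [ -0.21   -0.16    0.74]
Leontief inverse L = M⁻¹:
  [  1.6692    0.6100    0.7349]
  [  0.5026    1.6100    0.5682]
  [  0.5824    0.5212    1.6828]
Total output x = L · d:
  x_0 = 1.6692·100 + 0.6100·94 + 0.7349·92 = 291.8764
  x_1 = 0.5026·100 + 1.6100·94 + 0.5682·92 = 253.8764
  x_2 = 0.5824·100 + 0.5212·94 + 1.6828·92 = 262.0463
Output multipliers (column sums of L):
  Energy: 2.7542
  Agriculture: 2.7413
  Textiles: 2.9858

Textiles (2.9858)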